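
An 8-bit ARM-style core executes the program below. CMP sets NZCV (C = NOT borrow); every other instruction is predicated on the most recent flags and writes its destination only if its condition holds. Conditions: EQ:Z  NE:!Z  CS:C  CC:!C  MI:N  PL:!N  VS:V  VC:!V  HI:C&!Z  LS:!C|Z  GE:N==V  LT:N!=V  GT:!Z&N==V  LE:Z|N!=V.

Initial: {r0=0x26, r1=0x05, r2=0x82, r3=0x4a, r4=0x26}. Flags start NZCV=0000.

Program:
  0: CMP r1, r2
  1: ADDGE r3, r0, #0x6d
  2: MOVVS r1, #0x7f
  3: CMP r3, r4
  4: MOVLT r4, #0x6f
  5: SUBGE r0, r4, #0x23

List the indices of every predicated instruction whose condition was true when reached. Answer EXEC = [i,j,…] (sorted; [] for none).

EXEC = [1,2,4]

0: ✓ CMP  NZCV=1001
1: ✓ ADDGE  r3←0x93
2: ✓ MOVVS  r1←0x7f
3: ✓ CMP  NZCV=0011
4: ✓ MOVLT  r4←0x6f
5: · SUBGE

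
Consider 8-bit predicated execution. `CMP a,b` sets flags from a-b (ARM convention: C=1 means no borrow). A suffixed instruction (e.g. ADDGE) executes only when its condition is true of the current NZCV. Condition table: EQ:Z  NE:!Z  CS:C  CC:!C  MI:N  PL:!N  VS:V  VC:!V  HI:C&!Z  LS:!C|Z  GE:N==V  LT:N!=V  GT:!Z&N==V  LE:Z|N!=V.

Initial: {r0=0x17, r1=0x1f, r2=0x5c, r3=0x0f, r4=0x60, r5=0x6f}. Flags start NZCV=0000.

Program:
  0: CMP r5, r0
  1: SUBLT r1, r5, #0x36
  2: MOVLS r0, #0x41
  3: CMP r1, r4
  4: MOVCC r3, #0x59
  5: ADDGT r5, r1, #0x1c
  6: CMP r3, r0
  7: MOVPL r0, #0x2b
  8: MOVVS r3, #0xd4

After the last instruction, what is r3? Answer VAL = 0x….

0: ✓ CMP  NZCV=0010
1: · SUBLT
2: · MOVLS
3: ✓ CMP  NZCV=1000
4: ✓ MOVCC  r3←0x59
5: · ADDGT
6: ✓ CMP  NZCV=0010
7: ✓ MOVPL  r0←0x2b
8: · MOVVS

VAL = 0x59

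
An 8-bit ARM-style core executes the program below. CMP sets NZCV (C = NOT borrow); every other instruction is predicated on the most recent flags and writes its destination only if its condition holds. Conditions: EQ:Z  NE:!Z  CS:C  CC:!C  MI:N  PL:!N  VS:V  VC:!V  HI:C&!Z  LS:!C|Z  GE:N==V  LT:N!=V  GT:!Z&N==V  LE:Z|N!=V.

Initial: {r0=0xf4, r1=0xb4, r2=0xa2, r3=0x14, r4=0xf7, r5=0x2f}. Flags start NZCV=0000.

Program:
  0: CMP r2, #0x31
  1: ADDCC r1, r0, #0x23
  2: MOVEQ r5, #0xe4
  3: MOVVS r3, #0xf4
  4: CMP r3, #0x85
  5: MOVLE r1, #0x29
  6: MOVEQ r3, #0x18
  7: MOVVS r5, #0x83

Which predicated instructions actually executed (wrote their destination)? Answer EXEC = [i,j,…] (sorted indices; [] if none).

0: ✓ CMP  NZCV=0011
1: · ADDCC
2: · MOVEQ
3: ✓ MOVVS  r3←0xf4
4: ✓ CMP  NZCV=0010
5: · MOVLE
6: · MOVEQ
7: · MOVVS

EXEC = [3]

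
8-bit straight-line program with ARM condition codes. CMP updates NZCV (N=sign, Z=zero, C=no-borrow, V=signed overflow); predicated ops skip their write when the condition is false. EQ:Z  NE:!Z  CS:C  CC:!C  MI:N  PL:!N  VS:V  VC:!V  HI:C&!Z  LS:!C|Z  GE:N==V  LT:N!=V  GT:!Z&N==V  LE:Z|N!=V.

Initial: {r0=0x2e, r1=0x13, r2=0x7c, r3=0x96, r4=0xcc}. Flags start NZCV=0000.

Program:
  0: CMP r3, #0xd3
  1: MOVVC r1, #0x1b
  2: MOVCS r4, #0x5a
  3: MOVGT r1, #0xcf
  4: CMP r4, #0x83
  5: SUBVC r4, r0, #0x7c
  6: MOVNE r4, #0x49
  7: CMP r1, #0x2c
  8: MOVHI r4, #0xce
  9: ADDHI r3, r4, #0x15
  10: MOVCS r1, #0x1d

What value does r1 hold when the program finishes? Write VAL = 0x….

[0] flags=1000 → (cmp)
[1] flags=1000 VC?T → r1=0x1b
[2] flags=1000 CS?F → skip
[3] flags=1000 GT?F → skip
[4] flags=0010 → (cmp)
[5] flags=0010 VC?T → r4=0xb2
[6] flags=0010 NE?T → r4=0x49
[7] flags=1000 → (cmp)
[8] flags=1000 HI?F → skip
[9] flags=1000 HI?F → skip
[10] flags=1000 CS?F → skip

VAL = 0x1b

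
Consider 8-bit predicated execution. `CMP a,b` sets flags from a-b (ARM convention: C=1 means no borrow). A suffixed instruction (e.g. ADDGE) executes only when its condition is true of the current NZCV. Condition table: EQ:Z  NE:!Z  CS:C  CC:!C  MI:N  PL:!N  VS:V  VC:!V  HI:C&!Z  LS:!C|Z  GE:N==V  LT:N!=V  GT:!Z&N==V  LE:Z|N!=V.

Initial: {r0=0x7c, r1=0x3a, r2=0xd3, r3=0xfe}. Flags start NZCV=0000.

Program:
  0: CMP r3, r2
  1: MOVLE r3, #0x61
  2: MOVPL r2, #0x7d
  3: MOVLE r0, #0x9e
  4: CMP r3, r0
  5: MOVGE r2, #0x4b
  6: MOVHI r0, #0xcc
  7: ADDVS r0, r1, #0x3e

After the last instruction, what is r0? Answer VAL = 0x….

VAL = 0xcc

0: ✓ CMP  NZCV=0010
1: · MOVLE
2: ✓ MOVPL  r2←0x7d
3: · MOVLE
4: ✓ CMP  NZCV=1010
5: · MOVGE
6: ✓ MOVHI  r0←0xcc
7: · ADDVS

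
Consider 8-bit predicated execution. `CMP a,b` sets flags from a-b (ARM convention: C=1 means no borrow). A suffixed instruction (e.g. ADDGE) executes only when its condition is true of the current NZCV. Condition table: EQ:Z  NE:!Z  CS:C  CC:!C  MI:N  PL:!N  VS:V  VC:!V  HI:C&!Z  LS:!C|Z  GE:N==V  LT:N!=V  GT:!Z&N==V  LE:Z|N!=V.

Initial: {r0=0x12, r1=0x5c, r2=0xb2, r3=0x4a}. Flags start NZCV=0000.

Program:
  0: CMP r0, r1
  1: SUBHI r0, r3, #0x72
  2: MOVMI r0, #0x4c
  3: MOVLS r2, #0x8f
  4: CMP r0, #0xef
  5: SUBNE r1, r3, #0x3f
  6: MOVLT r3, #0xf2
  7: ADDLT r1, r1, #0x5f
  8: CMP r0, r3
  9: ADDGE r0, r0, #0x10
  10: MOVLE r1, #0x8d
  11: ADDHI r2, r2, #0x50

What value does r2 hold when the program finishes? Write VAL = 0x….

[0] flags=1000 → (cmp)
[1] flags=1000 HI?F → skip
[2] flags=1000 MI?T → r0=0x4c
[3] flags=1000 LS?T → r2=0x8f
[4] flags=0000 → (cmp)
[5] flags=0000 NE?T → r1=0x0b
[6] flags=0000 LT?F → skip
[7] flags=0000 LT?F → skip
[8] flags=0010 → (cmp)
[9] flags=0010 GE?T → r0=0x5c
[10] flags=0010 LE?F → skip
[11] flags=0010 HI?T → r2=0xdf

VAL = 0xdf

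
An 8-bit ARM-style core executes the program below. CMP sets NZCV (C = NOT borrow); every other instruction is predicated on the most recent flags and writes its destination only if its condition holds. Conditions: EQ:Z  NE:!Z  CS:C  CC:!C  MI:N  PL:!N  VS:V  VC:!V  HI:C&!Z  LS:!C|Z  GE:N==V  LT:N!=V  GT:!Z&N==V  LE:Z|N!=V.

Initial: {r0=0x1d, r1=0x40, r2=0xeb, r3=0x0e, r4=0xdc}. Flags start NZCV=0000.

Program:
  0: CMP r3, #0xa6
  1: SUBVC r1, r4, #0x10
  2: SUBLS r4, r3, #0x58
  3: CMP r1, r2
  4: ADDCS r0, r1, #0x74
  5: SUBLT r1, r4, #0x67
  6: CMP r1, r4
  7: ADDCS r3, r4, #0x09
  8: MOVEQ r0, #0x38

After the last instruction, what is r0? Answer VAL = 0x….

0: ✓ CMP  NZCV=0000
1: ✓ SUBVC  r1←0xcc
2: ✓ SUBLS  r4←0xb6
3: ✓ CMP  NZCV=1000
4: · ADDCS
5: ✓ SUBLT  r1←0x4f
6: ✓ CMP  NZCV=1001
7: · ADDCS
8: · MOVEQ

VAL = 0x1d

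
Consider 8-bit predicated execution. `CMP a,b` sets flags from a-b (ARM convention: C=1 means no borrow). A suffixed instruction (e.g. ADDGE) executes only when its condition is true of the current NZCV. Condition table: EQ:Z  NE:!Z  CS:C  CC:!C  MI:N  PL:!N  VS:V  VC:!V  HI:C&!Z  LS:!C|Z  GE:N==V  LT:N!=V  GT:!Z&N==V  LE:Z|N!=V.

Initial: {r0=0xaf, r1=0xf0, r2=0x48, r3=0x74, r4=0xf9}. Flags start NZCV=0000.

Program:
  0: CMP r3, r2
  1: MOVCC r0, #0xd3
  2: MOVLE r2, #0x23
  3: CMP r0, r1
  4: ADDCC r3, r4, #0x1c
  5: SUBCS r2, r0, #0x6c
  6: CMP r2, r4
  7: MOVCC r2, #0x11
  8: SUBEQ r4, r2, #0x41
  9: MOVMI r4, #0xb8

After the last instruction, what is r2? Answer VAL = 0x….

0: ✓ CMP  NZCV=0010
1: · MOVCC
2: · MOVLE
3: ✓ CMP  NZCV=1000
4: ✓ ADDCC  r3←0x15
5: · SUBCS
6: ✓ CMP  NZCV=0000
7: ✓ MOVCC  r2←0x11
8: · SUBEQ
9: · MOVMI

VAL = 0x11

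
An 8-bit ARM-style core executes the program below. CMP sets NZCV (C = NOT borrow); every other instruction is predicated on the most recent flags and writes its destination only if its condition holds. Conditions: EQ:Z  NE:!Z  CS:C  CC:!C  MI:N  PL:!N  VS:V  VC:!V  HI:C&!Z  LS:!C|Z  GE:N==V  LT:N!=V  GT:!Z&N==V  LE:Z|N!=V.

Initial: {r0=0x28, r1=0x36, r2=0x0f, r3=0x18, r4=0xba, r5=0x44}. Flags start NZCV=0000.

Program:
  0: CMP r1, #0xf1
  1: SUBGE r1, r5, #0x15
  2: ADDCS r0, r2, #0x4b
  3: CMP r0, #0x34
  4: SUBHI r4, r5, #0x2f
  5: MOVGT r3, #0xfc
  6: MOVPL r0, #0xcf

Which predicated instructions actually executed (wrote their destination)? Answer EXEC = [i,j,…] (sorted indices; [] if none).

EXEC = [1]

0: ✓ CMP  NZCV=0000
1: ✓ SUBGE  r1←0x2f
2: · ADDCS
3: ✓ CMP  NZCV=1000
4: · SUBHI
5: · MOVGT
6: · MOVPL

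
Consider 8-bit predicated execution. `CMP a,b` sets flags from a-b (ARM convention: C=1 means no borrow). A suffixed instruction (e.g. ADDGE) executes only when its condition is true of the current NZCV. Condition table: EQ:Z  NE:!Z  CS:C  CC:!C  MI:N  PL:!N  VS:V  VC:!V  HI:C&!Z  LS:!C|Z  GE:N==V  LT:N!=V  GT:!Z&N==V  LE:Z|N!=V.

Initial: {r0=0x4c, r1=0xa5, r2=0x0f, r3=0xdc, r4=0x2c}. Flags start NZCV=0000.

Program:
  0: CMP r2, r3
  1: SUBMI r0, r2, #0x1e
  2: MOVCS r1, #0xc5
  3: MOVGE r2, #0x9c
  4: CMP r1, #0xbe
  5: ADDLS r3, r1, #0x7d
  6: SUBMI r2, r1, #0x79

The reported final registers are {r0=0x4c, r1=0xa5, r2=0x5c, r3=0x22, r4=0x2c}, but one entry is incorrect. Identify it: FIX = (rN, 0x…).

FIX = (r2, 0x2c)

[0] flags=0000 → (cmp)
[1] flags=0000 MI?F → skip
[2] flags=0000 CS?F → skip
[3] flags=0000 GE?T → r2=0x9c
[4] flags=1000 → (cmp)
[5] flags=1000 LS?T → r3=0x22
[6] flags=1000 MI?T → r2=0x2c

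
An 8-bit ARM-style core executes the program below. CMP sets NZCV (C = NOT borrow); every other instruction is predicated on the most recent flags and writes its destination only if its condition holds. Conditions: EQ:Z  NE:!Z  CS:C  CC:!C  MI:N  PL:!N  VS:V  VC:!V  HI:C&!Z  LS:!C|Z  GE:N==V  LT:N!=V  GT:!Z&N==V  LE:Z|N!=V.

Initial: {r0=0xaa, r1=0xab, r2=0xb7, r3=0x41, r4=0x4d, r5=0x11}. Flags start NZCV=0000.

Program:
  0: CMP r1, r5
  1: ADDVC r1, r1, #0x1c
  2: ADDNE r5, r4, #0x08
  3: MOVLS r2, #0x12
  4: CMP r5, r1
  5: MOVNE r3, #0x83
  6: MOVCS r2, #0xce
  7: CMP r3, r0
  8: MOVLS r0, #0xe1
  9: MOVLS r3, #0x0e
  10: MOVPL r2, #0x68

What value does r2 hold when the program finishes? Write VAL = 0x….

VAL = 0xb7

0: ✓ CMP  NZCV=1010
1: ✓ ADDVC  r1←0xc7
2: ✓ ADDNE  r5←0x55
3: · MOVLS
4: ✓ CMP  NZCV=1001
5: ✓ MOVNE  r3←0x83
6: · MOVCS
7: ✓ CMP  NZCV=1000
8: ✓ MOVLS  r0←0xe1
9: ✓ MOVLS  r3←0x0e
10: · MOVPL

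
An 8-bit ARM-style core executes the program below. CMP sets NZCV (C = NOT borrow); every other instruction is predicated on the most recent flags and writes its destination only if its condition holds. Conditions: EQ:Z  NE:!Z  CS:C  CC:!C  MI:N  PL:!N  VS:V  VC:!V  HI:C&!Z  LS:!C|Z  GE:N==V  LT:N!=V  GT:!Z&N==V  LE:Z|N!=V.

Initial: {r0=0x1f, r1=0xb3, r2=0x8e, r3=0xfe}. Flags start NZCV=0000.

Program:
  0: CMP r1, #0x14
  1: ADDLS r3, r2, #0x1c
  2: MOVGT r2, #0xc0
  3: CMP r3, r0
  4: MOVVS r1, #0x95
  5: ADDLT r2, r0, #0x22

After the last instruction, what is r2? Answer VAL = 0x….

VAL = 0x41

0: ✓ CMP  NZCV=1010
1: · ADDLS
2: · MOVGT
3: ✓ CMP  NZCV=1010
4: · MOVVS
5: ✓ ADDLT  r2←0x41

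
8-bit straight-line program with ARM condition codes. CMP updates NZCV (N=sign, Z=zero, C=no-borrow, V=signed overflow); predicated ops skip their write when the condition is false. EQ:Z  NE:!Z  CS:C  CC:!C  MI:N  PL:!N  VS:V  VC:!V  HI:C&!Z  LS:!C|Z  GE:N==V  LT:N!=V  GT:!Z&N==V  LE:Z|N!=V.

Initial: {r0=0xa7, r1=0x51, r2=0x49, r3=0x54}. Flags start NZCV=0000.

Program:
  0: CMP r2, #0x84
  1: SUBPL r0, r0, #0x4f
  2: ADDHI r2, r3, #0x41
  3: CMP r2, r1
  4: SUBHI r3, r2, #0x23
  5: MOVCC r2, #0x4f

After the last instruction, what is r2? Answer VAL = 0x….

VAL = 0x4f

0: ✓ CMP  NZCV=1001
1: · SUBPL
2: · ADDHI
3: ✓ CMP  NZCV=1000
4: · SUBHI
5: ✓ MOVCC  r2←0x4f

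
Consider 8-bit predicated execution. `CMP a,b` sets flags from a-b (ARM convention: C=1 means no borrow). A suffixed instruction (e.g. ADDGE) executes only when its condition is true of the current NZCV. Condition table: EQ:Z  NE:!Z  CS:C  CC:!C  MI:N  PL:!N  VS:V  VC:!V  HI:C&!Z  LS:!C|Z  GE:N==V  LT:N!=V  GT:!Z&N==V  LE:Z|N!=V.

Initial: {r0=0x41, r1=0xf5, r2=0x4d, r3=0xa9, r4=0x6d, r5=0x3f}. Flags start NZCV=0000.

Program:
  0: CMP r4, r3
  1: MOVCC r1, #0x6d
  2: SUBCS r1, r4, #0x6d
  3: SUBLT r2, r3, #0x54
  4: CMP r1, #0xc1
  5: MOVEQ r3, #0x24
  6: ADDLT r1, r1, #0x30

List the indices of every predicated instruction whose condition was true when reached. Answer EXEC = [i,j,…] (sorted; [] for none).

[0] flags=1001 → (cmp)
[1] flags=1001 CC?T → r1=0x6d
[2] flags=1001 CS?F → skip
[3] flags=1001 LT?F → skip
[4] flags=1001 → (cmp)
[5] flags=1001 EQ?F → skip
[6] flags=1001 LT?F → skip

EXEC = [1]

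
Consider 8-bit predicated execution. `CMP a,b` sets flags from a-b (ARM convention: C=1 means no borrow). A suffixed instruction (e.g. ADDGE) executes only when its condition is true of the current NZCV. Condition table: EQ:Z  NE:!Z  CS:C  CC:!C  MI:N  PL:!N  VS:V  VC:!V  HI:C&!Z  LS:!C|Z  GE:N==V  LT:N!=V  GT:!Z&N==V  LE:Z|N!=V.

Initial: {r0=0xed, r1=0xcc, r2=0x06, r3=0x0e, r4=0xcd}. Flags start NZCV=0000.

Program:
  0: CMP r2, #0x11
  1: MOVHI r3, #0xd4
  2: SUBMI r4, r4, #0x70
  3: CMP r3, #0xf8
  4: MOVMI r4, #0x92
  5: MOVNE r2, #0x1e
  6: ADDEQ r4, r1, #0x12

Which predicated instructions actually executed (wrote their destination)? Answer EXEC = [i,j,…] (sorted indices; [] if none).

0: ✓ CMP  NZCV=1000
1: · MOVHI
2: ✓ SUBMI  r4←0x5d
3: ✓ CMP  NZCV=0000
4: · MOVMI
5: ✓ MOVNE  r2←0x1e
6: · ADDEQ

EXEC = [2,5]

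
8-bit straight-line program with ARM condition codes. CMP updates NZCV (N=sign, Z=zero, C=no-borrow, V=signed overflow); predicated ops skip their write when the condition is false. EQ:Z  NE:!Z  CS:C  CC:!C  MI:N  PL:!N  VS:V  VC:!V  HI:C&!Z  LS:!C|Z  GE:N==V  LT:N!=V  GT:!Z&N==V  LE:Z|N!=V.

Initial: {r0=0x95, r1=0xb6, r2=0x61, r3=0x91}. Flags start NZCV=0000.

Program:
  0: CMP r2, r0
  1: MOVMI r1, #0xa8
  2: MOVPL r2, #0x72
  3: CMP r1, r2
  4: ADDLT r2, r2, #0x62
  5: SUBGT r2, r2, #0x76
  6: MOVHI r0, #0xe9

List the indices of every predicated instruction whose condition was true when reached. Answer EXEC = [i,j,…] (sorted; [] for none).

EXEC = [1,4,6]

[0] flags=1001 → (cmp)
[1] flags=1001 MI?T → r1=0xa8
[2] flags=1001 PL?F → skip
[3] flags=0011 → (cmp)
[4] flags=0011 LT?T → r2=0xc3
[5] flags=0011 GT?F → skip
[6] flags=0011 HI?T → r0=0xe9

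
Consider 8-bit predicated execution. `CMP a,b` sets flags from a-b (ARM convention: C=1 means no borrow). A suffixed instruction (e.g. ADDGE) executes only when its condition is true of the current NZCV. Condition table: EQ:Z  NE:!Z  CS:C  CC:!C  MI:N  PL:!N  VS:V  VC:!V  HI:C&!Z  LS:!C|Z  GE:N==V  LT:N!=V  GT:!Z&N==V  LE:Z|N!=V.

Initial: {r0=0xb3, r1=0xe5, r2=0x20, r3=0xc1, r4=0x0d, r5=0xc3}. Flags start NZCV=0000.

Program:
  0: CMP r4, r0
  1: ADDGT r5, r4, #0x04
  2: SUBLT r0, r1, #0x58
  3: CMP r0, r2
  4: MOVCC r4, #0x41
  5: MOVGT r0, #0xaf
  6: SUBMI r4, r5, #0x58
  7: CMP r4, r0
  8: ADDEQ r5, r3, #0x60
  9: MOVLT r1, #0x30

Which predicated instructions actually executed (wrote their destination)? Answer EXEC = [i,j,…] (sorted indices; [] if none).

EXEC = [1,6]

[0] flags=0000 → (cmp)
[1] flags=0000 GT?T → r5=0x11
[2] flags=0000 LT?F → skip
[3] flags=1010 → (cmp)
[4] flags=1010 CC?F → skip
[5] flags=1010 GT?F → skip
[6] flags=1010 MI?T → r4=0xb9
[7] flags=0010 → (cmp)
[8] flags=0010 EQ?F → skip
[9] flags=0010 LT?F → skip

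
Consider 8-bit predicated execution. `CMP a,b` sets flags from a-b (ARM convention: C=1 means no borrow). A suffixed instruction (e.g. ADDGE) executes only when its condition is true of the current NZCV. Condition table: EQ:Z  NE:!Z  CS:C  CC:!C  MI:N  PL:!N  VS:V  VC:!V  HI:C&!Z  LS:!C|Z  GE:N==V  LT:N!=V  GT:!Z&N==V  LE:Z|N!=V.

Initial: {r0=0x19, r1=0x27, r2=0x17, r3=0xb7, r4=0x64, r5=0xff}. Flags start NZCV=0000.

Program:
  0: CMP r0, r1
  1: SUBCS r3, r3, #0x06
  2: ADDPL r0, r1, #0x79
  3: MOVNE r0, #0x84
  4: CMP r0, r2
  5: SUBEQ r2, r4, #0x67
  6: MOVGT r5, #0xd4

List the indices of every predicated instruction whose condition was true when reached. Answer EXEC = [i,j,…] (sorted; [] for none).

0: ✓ CMP  NZCV=1000
1: · SUBCS
2: · ADDPL
3: ✓ MOVNE  r0←0x84
4: ✓ CMP  NZCV=0011
5: · SUBEQ
6: · MOVGT

EXEC = [3]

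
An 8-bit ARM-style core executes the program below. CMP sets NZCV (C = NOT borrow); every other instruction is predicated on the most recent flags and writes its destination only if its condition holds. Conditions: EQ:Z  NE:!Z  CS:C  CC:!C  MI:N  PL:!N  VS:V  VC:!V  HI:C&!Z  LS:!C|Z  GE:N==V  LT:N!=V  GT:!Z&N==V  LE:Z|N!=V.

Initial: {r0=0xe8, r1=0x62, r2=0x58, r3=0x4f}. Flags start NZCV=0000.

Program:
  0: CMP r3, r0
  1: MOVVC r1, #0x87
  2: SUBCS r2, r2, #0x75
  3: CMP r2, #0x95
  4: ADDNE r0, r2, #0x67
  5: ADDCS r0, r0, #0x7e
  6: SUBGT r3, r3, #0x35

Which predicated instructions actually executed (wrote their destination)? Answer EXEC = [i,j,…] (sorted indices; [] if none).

[0] flags=0000 → (cmp)
[1] flags=0000 VC?T → r1=0x87
[2] flags=0000 CS?F → skip
[3] flags=1001 → (cmp)
[4] flags=1001 NE?T → r0=0xbf
[5] flags=1001 CS?F → skip
[6] flags=1001 GT?T → r3=0x1a

EXEC = [1,4,6]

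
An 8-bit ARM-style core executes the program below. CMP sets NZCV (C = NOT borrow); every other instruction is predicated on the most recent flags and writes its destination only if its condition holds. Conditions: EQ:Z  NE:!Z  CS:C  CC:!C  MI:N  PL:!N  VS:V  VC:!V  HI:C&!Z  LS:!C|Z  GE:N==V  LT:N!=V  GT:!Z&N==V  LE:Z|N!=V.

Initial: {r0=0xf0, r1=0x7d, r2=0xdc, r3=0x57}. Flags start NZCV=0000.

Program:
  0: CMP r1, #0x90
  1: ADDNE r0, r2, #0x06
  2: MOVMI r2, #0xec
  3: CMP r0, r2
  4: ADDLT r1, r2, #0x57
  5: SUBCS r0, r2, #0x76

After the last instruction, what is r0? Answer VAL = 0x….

0: ✓ CMP  NZCV=1001
1: ✓ ADDNE  r0←0xe2
2: ✓ MOVMI  r2←0xec
3: ✓ CMP  NZCV=1000
4: ✓ ADDLT  r1←0x43
5: · SUBCS

VAL = 0xe2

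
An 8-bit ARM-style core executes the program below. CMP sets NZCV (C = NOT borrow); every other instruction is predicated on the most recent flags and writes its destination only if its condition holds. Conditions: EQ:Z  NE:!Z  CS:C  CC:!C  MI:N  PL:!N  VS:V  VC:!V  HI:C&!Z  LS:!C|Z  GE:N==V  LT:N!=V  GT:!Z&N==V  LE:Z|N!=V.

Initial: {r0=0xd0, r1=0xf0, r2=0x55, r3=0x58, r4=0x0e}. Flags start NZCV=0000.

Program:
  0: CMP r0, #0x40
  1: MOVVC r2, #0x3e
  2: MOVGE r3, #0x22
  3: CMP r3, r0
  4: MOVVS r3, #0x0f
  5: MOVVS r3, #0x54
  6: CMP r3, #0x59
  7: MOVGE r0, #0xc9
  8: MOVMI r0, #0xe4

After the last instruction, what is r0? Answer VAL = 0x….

[0] flags=1010 → (cmp)
[1] flags=1010 VC?T → r2=0x3e
[2] flags=1010 GE?F → skip
[3] flags=1001 → (cmp)
[4] flags=1001 VS?T → r3=0x0f
[5] flags=1001 VS?T → r3=0x54
[6] flags=1000 → (cmp)
[7] flags=1000 GE?F → skip
[8] flags=1000 MI?T → r0=0xe4

VAL = 0xe4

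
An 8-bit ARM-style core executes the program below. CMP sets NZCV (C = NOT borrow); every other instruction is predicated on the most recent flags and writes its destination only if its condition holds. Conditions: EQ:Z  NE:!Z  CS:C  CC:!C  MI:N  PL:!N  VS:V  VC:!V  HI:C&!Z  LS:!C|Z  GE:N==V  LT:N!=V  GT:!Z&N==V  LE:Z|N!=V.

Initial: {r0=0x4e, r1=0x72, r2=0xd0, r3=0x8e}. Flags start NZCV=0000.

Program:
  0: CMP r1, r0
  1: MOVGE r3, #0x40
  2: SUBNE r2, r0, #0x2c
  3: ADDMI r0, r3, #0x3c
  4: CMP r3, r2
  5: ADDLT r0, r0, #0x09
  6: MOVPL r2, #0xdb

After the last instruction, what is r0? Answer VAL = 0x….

[0] flags=0010 → (cmp)
[1] flags=0010 GE?T → r3=0x40
[2] flags=0010 NE?T → r2=0x22
[3] flags=0010 MI?F → skip
[4] flags=0010 → (cmp)
[5] flags=0010 LT?F → skip
[6] flags=0010 PL?T → r2=0xdb

VAL = 0x4e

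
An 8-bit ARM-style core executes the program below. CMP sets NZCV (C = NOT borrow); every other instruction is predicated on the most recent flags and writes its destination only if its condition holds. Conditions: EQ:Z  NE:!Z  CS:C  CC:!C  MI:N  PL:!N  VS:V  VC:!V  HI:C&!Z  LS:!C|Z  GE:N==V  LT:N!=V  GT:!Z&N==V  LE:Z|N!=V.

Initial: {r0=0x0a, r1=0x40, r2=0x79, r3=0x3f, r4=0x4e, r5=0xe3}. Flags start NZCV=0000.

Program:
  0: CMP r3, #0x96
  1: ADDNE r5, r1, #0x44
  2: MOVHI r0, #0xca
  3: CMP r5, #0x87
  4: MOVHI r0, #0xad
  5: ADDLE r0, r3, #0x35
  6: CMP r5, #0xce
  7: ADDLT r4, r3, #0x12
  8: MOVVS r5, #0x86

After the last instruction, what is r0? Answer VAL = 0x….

VAL = 0x74

0: ✓ CMP  NZCV=1001
1: ✓ ADDNE  r5←0x84
2: · MOVHI
3: ✓ CMP  NZCV=1000
4: · MOVHI
5: ✓ ADDLE  r0←0x74
6: ✓ CMP  NZCV=1000
7: ✓ ADDLT  r4←0x51
8: · MOVVS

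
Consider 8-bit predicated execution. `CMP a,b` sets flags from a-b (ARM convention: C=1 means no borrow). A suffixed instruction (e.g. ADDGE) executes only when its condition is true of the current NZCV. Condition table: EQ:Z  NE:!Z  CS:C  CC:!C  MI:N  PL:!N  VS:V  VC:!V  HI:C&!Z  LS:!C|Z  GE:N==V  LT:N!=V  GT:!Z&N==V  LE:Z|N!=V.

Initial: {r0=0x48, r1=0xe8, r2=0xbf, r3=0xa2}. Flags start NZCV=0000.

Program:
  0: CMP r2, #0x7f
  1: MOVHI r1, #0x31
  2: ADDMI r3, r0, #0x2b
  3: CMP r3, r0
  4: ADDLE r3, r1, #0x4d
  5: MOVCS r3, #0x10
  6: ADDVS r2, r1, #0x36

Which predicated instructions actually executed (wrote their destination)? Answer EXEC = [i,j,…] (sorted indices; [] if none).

EXEC = [1,4,5,6]

[0] flags=0011 → (cmp)
[1] flags=0011 HI?T → r1=0x31
[2] flags=0011 MI?F → skip
[3] flags=0011 → (cmp)
[4] flags=0011 LE?T → r3=0x7e
[5] flags=0011 CS?T → r3=0x10
[6] flags=0011 VS?T → r2=0x67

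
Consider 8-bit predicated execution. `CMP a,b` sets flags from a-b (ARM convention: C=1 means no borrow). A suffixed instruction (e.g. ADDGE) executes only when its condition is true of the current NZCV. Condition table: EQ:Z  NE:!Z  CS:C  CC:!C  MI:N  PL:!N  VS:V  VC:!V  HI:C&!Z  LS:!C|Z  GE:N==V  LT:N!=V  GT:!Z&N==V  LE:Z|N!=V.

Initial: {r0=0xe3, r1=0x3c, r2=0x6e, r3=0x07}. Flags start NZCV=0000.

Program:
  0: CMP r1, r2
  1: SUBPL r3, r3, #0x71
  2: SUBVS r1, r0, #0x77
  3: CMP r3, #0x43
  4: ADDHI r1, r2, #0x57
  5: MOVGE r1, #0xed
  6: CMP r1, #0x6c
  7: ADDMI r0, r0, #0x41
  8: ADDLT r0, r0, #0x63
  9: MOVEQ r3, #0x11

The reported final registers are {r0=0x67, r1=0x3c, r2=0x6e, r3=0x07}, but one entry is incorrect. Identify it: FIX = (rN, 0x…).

FIX = (r0, 0x87)

[0] flags=1000 → (cmp)
[1] flags=1000 PL?F → skip
[2] flags=1000 VS?F → skip
[3] flags=1000 → (cmp)
[4] flags=1000 HI?F → skip
[5] flags=1000 GE?F → skip
[6] flags=1000 → (cmp)
[7] flags=1000 MI?T → r0=0x24
[8] flags=1000 LT?T → r0=0x87
[9] flags=1000 EQ?F → skip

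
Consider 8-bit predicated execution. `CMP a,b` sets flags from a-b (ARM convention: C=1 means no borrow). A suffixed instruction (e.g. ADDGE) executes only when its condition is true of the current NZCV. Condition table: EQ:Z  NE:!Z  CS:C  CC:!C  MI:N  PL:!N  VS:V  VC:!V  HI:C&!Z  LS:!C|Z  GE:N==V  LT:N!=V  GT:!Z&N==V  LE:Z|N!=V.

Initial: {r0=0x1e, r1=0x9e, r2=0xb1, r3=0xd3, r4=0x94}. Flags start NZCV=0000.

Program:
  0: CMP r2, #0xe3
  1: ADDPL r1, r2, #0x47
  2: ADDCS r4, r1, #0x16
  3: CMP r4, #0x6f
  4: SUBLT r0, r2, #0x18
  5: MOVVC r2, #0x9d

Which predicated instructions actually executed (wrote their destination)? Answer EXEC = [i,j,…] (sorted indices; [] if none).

[0] flags=1000 → (cmp)
[1] flags=1000 PL?F → skip
[2] flags=1000 CS?F → skip
[3] flags=0011 → (cmp)
[4] flags=0011 LT?T → r0=0x99
[5] flags=0011 VC?F → skip

EXEC = [4]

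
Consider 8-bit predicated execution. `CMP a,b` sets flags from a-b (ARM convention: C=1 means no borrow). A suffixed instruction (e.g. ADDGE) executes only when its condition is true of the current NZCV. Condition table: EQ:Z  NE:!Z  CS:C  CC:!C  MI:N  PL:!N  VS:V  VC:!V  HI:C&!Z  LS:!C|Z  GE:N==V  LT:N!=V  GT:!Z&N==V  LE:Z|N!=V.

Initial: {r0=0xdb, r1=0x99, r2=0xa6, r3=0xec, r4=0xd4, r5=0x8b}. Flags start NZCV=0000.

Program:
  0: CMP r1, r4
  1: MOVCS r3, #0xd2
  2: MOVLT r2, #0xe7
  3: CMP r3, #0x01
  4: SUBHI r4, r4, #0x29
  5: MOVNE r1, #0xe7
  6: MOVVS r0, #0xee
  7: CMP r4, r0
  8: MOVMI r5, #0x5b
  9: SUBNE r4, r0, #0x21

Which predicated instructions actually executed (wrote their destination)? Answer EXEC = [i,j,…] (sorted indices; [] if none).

EXEC = [2,4,5,8,9]

0: ✓ CMP  NZCV=1000
1: · MOVCS
2: ✓ MOVLT  r2←0xe7
3: ✓ CMP  NZCV=1010
4: ✓ SUBHI  r4←0xab
5: ✓ MOVNE  r1←0xe7
6: · MOVVS
7: ✓ CMP  NZCV=1000
8: ✓ MOVMI  r5←0x5b
9: ✓ SUBNE  r4←0xba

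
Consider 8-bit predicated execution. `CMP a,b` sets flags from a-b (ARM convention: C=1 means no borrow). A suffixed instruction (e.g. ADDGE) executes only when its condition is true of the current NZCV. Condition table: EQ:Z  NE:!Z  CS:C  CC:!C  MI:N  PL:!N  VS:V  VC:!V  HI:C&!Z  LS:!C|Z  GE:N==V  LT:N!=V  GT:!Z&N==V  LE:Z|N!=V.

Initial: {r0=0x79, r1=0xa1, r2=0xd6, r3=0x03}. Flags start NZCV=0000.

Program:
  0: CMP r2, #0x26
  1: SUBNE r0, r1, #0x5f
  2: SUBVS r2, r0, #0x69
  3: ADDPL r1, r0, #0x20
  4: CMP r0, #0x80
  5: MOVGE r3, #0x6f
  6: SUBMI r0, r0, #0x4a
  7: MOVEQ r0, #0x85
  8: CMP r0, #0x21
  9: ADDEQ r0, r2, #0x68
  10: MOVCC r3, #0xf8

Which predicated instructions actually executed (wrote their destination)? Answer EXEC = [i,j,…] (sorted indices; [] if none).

0: ✓ CMP  NZCV=1010
1: ✓ SUBNE  r0←0x42
2: · SUBVS
3: · ADDPL
4: ✓ CMP  NZCV=1001
5: ✓ MOVGE  r3←0x6f
6: ✓ SUBMI  r0←0xf8
7: · MOVEQ
8: ✓ CMP  NZCV=1010
9: · ADDEQ
10: · MOVCC

EXEC = [1,5,6]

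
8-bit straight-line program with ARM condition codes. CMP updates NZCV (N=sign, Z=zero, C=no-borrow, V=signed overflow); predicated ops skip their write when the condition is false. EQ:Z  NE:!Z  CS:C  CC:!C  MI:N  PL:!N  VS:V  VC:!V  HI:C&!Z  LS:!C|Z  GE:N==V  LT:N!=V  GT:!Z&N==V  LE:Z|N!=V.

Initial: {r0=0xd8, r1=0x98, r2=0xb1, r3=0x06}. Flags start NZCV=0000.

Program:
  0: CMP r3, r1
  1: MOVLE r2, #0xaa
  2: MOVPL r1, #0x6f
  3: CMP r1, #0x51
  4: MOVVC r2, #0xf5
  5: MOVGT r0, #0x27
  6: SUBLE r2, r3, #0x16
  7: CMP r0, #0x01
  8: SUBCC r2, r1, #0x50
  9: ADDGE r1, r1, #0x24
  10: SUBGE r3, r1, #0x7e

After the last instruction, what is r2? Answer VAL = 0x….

[0] flags=0000 → (cmp)
[1] flags=0000 LE?F → skip
[2] flags=0000 PL?T → r1=0x6f
[3] flags=0010 → (cmp)
[4] flags=0010 VC?T → r2=0xf5
[5] flags=0010 GT?T → r0=0x27
[6] flags=0010 LE?F → skip
[7] flags=0010 → (cmp)
[8] flags=0010 CC?F → skip
[9] flags=0010 GE?T → r1=0x93
[10] flags=0010 GE?T → r3=0x15

VAL = 0xf5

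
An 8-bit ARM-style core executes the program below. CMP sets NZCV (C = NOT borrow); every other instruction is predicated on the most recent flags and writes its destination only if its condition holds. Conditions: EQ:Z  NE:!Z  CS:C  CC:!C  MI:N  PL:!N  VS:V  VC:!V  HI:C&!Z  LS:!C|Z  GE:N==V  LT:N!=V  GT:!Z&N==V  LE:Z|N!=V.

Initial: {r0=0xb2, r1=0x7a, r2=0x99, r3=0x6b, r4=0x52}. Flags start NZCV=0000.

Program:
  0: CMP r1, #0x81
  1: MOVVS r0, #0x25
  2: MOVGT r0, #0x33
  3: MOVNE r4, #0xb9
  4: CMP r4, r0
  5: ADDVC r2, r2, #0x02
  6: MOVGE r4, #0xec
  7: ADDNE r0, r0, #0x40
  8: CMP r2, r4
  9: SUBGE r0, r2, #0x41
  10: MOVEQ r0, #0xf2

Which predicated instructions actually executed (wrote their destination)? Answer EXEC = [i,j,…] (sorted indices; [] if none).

0: ✓ CMP  NZCV=1001
1: ✓ MOVVS  r0←0x25
2: ✓ MOVGT  r0←0x33
3: ✓ MOVNE  r4←0xb9
4: ✓ CMP  NZCV=1010
5: ✓ ADDVC  r2←0x9b
6: · MOVGE
7: ✓ ADDNE  r0←0x73
8: ✓ CMP  NZCV=1000
9: · SUBGE
10: · MOVEQ

EXEC = [1,2,3,5,7]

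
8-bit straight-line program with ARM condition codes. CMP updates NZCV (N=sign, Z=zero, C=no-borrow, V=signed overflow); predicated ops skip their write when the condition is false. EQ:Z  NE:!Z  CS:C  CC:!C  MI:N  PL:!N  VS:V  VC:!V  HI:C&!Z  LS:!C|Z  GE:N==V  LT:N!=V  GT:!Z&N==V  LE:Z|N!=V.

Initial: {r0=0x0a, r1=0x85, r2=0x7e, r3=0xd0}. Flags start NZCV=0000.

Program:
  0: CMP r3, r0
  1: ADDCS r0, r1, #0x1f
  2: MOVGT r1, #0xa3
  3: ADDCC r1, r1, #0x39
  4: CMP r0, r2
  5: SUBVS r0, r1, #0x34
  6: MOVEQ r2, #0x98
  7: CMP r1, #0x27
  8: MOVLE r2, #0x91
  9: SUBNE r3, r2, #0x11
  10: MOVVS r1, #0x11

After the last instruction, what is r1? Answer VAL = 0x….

[0] flags=1010 → (cmp)
[1] flags=1010 CS?T → r0=0xa4
[2] flags=1010 GT?F → skip
[3] flags=1010 CC?F → skip
[4] flags=0011 → (cmp)
[5] flags=0011 VS?T → r0=0x51
[6] flags=0011 EQ?F → skip
[7] flags=0011 → (cmp)
[8] flags=0011 LE?T → r2=0x91
[9] flags=0011 NE?T → r3=0x80
[10] flags=0011 VS?T → r1=0x11

VAL = 0x11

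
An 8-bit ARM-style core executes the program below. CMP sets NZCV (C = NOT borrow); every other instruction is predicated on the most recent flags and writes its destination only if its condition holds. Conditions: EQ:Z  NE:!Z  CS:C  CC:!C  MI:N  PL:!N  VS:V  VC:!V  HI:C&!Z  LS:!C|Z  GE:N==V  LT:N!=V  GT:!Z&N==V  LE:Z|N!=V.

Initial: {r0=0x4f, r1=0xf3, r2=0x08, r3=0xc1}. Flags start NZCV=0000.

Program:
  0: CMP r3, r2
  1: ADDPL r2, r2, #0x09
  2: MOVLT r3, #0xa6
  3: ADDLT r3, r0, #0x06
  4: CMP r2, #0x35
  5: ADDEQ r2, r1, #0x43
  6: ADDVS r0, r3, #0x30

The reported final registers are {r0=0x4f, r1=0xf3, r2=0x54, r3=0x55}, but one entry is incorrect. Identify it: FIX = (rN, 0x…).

FIX = (r2, 0x08)

0: ✓ CMP  NZCV=1010
1: · ADDPL
2: ✓ MOVLT  r3←0xa6
3: ✓ ADDLT  r3←0x55
4: ✓ CMP  NZCV=1000
5: · ADDEQ
6: · ADDVS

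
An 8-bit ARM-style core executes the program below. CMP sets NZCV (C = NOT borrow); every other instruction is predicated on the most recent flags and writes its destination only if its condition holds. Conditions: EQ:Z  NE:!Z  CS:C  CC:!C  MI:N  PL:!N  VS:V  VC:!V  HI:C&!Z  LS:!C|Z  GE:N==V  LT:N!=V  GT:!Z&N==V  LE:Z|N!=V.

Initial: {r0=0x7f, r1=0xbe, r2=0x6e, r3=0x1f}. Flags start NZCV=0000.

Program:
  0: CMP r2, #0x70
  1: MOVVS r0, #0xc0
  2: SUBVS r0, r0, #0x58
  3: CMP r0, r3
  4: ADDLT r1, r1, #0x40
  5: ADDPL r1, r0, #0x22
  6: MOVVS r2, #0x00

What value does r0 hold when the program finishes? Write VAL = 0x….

0: ✓ CMP  NZCV=1000
1: · MOVVS
2: · SUBVS
3: ✓ CMP  NZCV=0010
4: · ADDLT
5: ✓ ADDPL  r1←0xa1
6: · MOVVS

VAL = 0x7f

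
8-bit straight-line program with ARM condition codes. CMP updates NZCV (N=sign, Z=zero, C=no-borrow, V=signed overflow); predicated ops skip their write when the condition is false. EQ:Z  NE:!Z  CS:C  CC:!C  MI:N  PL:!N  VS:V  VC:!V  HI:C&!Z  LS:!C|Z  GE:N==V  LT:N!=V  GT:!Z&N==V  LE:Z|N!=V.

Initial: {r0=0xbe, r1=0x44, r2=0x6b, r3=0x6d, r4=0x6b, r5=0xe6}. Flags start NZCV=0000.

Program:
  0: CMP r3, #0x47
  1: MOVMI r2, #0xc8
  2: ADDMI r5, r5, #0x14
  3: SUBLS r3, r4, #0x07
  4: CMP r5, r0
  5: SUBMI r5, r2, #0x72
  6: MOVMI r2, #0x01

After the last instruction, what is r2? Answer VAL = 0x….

VAL = 0x6b

[0] flags=0010 → (cmp)
[1] flags=0010 MI?F → skip
[2] flags=0010 MI?F → skip
[3] flags=0010 LS?F → skip
[4] flags=0010 → (cmp)
[5] flags=0010 MI?F → skip
[6] flags=0010 MI?F → skip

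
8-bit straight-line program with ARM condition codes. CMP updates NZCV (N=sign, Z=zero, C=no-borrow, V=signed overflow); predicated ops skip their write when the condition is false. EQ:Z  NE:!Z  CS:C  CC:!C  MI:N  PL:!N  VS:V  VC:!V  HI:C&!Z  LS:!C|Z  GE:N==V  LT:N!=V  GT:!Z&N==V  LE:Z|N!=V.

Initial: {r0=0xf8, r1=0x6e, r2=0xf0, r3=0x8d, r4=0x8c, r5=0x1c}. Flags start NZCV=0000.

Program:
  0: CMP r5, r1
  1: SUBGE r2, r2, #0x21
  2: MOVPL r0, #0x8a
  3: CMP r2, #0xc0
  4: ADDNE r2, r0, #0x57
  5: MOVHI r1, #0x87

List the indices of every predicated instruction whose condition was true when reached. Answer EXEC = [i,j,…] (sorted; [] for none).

EXEC = [4,5]

[0] flags=1000 → (cmp)
[1] flags=1000 GE?F → skip
[2] flags=1000 PL?F → skip
[3] flags=0010 → (cmp)
[4] flags=0010 NE?T → r2=0x4f
[5] flags=0010 HI?T → r1=0x87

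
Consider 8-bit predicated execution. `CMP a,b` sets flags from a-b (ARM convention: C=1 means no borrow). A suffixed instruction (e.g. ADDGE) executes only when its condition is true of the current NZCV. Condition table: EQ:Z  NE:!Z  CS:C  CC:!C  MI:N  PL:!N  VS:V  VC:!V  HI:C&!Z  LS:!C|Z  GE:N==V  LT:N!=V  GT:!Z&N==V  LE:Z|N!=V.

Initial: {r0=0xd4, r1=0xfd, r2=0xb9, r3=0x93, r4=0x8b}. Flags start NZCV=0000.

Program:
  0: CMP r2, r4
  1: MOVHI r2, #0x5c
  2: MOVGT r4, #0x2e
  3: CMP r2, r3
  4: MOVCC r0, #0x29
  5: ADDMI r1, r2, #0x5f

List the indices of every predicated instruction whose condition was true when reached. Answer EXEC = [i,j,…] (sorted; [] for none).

EXEC = [1,2,4,5]

0: ✓ CMP  NZCV=0010
1: ✓ MOVHI  r2←0x5c
2: ✓ MOVGT  r4←0x2e
3: ✓ CMP  NZCV=1001
4: ✓ MOVCC  r0←0x29
5: ✓ ADDMI  r1←0xbb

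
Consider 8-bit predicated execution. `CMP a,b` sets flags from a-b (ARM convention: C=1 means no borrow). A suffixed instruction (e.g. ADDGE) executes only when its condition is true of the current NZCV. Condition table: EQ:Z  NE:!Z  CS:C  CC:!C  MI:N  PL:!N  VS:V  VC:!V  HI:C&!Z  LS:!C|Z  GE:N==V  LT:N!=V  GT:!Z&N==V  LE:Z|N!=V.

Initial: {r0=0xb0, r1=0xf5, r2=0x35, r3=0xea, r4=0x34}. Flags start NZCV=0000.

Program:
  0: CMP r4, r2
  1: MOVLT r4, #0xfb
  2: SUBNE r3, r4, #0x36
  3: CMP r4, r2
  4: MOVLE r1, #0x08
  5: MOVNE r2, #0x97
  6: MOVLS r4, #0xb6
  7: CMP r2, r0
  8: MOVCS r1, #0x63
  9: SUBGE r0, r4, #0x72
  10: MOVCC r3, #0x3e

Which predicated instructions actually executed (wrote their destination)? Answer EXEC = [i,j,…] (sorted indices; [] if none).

EXEC = [1,2,4,5,10]

[0] flags=1000 → (cmp)
[1] flags=1000 LT?T → r4=0xfb
[2] flags=1000 NE?T → r3=0xc5
[3] flags=1010 → (cmp)
[4] flags=1010 LE?T → r1=0x08
[5] flags=1010 NE?T → r2=0x97
[6] flags=1010 LS?F → skip
[7] flags=1000 → (cmp)
[8] flags=1000 CS?F → skip
[9] flags=1000 GE?F → skip
[10] flags=1000 CC?T → r3=0x3e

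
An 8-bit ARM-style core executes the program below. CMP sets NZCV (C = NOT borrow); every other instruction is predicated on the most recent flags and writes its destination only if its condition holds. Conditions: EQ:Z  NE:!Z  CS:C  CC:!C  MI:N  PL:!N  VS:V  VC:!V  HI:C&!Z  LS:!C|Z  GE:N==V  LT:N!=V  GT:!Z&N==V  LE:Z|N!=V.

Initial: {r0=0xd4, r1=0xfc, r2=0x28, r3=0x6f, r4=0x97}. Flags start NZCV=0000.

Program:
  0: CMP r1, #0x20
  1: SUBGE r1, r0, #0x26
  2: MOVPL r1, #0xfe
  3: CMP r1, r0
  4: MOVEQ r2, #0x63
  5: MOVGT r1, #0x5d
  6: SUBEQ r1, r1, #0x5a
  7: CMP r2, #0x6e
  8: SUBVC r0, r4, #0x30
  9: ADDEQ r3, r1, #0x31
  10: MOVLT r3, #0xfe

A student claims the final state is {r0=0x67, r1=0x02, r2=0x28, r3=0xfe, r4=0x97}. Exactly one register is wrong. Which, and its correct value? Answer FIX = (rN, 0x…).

FIX = (r1, 0x5d)

[0] flags=1010 → (cmp)
[1] flags=1010 GE?F → skip
[2] flags=1010 PL?F → skip
[3] flags=0010 → (cmp)
[4] flags=0010 EQ?F → skip
[5] flags=0010 GT?T → r1=0x5d
[6] flags=0010 EQ?F → skip
[7] flags=1000 → (cmp)
[8] flags=1000 VC?T → r0=0x67
[9] flags=1000 EQ?F → skip
[10] flags=1000 LT?T → r3=0xfe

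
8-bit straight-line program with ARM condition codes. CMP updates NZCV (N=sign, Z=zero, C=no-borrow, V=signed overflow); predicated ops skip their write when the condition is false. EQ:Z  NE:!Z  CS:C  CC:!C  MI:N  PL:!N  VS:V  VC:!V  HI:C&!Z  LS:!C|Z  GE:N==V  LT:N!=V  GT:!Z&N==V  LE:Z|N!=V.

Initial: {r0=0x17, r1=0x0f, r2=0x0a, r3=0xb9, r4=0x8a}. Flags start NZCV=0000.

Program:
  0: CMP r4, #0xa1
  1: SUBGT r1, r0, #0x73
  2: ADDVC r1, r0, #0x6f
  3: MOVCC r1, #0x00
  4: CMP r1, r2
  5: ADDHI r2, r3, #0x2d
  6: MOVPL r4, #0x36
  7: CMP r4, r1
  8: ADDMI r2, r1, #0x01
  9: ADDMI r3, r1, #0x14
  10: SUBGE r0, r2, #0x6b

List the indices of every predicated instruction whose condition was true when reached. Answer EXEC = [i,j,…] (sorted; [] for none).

0: ✓ CMP  NZCV=1000
1: · SUBGT
2: ✓ ADDVC  r1←0x86
3: ✓ MOVCC  r1←0x00
4: ✓ CMP  NZCV=1000
5: · ADDHI
6: · MOVPL
7: ✓ CMP  NZCV=1010
8: ✓ ADDMI  r2←0x01
9: ✓ ADDMI  r3←0x14
10: · SUBGE

EXEC = [2,3,8,9]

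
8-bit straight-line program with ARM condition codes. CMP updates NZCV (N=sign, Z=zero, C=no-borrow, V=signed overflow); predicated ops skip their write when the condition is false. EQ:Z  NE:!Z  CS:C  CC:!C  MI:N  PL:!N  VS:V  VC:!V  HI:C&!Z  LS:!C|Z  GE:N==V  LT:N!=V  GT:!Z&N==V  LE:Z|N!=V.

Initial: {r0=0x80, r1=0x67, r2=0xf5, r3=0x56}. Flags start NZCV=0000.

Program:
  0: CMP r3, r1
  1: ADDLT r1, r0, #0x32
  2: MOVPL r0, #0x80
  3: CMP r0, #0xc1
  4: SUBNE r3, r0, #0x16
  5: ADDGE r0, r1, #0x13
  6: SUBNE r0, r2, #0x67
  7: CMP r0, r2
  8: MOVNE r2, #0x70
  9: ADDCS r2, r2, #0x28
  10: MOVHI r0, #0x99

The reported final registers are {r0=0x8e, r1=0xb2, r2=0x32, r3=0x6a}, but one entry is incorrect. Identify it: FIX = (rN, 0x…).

[0] flags=1000 → (cmp)
[1] flags=1000 LT?T → r1=0xb2
[2] flags=1000 PL?F → skip
[3] flags=1000 → (cmp)
[4] flags=1000 NE?T → r3=0x6a
[5] flags=1000 GE?F → skip
[6] flags=1000 NE?T → r0=0x8e
[7] flags=1000 → (cmp)
[8] flags=1000 NE?T → r2=0x70
[9] flags=1000 CS?F → skip
[10] flags=1000 HI?F → skip

FIX = (r2, 0x70)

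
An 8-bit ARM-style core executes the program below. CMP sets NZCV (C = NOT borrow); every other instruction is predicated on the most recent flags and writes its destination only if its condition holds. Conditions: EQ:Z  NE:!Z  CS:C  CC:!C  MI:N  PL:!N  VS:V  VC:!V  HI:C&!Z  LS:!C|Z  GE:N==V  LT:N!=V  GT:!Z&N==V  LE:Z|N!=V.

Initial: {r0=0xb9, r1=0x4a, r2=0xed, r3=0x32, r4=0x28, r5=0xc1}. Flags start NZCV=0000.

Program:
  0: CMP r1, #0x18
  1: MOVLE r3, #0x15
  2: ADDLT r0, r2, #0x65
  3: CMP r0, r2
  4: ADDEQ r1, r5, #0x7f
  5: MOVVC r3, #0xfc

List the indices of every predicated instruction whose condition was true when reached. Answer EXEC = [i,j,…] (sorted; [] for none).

EXEC = [5]

[0] flags=0010 → (cmp)
[1] flags=0010 LE?F → skip
[2] flags=0010 LT?F → skip
[3] flags=1000 → (cmp)
[4] flags=1000 EQ?F → skip
[5] flags=1000 VC?T → r3=0xfc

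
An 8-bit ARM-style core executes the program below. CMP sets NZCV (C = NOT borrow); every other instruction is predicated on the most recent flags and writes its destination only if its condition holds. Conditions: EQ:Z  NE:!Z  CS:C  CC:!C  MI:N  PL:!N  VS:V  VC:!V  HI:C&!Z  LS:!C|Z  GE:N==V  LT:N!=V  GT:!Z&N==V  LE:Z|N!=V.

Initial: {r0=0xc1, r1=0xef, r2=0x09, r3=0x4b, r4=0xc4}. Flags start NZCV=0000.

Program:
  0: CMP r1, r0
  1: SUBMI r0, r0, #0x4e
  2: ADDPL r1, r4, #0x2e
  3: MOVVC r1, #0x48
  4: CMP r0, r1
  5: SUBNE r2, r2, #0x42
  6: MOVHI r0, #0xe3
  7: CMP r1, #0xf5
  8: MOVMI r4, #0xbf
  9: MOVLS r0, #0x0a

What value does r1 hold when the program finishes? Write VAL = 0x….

[0] flags=0010 → (cmp)
[1] flags=0010 MI?F → skip
[2] flags=0010 PL?T → r1=0xf2
[3] flags=0010 VC?T → r1=0x48
[4] flags=0011 → (cmp)
[5] flags=0011 NE?T → r2=0xc7
[6] flags=0011 HI?T → r0=0xe3
[7] flags=0000 → (cmp)
[8] flags=0000 MI?F → skip
[9] flags=0000 LS?T → r0=0x0a

VAL = 0x48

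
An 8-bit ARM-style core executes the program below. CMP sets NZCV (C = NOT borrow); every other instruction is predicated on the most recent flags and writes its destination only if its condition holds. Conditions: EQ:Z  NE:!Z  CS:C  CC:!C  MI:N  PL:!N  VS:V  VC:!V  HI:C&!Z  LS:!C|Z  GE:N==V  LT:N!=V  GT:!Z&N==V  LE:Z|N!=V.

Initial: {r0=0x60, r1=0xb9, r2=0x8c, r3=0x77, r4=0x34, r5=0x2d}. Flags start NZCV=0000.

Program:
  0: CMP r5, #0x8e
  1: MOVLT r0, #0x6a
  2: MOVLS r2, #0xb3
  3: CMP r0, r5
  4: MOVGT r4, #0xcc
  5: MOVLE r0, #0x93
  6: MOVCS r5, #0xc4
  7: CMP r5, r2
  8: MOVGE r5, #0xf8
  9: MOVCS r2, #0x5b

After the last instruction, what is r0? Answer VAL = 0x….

0: ✓ CMP  NZCV=1001
1: · MOVLT
2: ✓ MOVLS  r2←0xb3
3: ✓ CMP  NZCV=0010
4: ✓ MOVGT  r4←0xcc
5: · MOVLE
6: ✓ MOVCS  r5←0xc4
7: ✓ CMP  NZCV=0010
8: ✓ MOVGE  r5←0xf8
9: ✓ MOVCS  r2←0x5b

VAL = 0x60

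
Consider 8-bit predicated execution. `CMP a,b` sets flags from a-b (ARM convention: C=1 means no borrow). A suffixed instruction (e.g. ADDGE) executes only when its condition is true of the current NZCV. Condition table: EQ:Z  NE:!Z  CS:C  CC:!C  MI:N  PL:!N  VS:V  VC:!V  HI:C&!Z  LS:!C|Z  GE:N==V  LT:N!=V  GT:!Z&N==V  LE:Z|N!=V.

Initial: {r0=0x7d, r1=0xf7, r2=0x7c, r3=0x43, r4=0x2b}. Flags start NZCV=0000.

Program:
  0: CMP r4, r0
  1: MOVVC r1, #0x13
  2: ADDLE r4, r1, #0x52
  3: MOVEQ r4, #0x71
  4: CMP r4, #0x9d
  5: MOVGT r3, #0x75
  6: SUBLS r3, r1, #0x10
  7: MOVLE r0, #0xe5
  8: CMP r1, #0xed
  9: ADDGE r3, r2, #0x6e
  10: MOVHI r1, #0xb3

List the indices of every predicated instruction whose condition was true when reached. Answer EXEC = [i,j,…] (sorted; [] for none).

EXEC = [1,2,5,6,9]

[0] flags=1000 → (cmp)
[1] flags=1000 VC?T → r1=0x13
[2] flags=1000 LE?T → r4=0x65
[3] flags=1000 EQ?F → skip
[4] flags=1001 → (cmp)
[5] flags=1001 GT?T → r3=0x75
[6] flags=1001 LS?T → r3=0x03
[7] flags=1001 LE?F → skip
[8] flags=0000 → (cmp)
[9] flags=0000 GE?T → r3=0xea
[10] flags=0000 HI?F → skip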